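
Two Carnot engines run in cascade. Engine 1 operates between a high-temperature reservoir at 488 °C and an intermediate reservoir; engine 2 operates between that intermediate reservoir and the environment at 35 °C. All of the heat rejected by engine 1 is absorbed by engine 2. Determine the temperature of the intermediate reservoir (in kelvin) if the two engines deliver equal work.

T_m ≈ 534.6 K

T_H = 488 °C → 488 + 273.15 = 761.15 K.
T_C = 35 °C → 35 + 273.15 = 308.15 K.
For reversible stages Q_m = Q_H·(T_m/T_H). Setting W₁ = Q_H(1 − T_m/T_H) equal to W₂ = Q_m(1 − T_C/T_m) = Q_H·(T_m − T_C)/T_H gives T_H − T_m = T_m − T_C, so T_m = (T_H + T_C)/2 = (761.15 + 308.15)/2 = 534.6 K.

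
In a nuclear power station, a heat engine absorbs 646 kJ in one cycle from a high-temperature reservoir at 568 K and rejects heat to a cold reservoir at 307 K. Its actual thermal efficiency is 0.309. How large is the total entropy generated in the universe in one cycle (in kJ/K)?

W = η·Q_H = 0.309 × 646 = 199.6 kJ, so Q_C = Q_H − W = 446.4 kJ.
The hot reservoir loses entropy Q_H/T_H = 646/568.00 = 1.137 kJ/K; the cold reservoir gains Q_C/T_C = 446.4/307.00 = 1.454 kJ/K.
ΔS_univ = −Q_H/T_H + Q_C/T_C = 0.317 kJ/K (> 0, since η = 0.309 < η_Carnot = 0.460).

ΔS_univ ≈ 0.317 kJ/K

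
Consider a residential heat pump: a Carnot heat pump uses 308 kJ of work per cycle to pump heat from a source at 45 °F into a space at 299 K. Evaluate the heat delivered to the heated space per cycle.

Q_H ≈ 4944 kJ

T_C = 45 °F → (45 − 32) × 5/9 = 7.22 °C = 280.37 K.
For a reversible heat pump, COP_HP = T_H/(T_H − T_C) = 299.00/18.63 = 16.0513.
Q_H = COP_HP · W = 16.0513 × 308 = 4944 kJ.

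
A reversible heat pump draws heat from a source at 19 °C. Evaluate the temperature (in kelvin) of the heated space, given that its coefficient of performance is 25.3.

T_C = 19 °C → 19 + 273.15 = 292.15 K.
COP_HP = T_H/(T_H − T_C) ⇒ T_H = T_C·COP_HP/(COP_HP − 1) = 292.15 × 25.3/(25.3 − 1) = 304 K.

T_H ≈ 304 K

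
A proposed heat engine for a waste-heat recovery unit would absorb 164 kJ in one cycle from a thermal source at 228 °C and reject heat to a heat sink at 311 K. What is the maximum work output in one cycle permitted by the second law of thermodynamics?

W_max ≈ 62.2 kJ

T_H = 228 °C → 228 + 273.15 = 501.15 K.
The second-law ceiling is the Carnot efficiency, η_max = 1 − T_C/T_H = 1 − 311.00/501.15 = 0.3794.
W_max = η_max · Q_H = 0.3794 × 164 = 62.2 kJ.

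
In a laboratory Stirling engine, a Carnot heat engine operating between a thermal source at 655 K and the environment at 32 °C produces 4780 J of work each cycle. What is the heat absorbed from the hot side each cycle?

Q_H ≈ 8950 J

T_C = 32 °C → 32 + 273.15 = 305.15 K.
η_rev = 1 − T_C/T_H = 1 − 305.15/655.00 = 0.5341.
Q_H = W/η = 4780/0.5341 = 8950 J.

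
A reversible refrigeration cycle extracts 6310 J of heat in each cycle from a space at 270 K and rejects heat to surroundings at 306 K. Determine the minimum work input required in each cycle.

W_in ≈ 841.3 J

The reversible coefficient of performance is COP_R = T_C/(T_H − T_C) = 270.00/36.00 = 7.5000.
W = Q_C/COP_R = 6310/7.5000 = 841.3 J.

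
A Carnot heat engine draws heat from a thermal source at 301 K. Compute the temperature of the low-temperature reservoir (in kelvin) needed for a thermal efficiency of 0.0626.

T_C ≈ 282.2 K

From η = 1 − T_C/T_H, T_C = T_H·(1 − η) = 301.00 × (1 − 0.0626) = 282.2 K.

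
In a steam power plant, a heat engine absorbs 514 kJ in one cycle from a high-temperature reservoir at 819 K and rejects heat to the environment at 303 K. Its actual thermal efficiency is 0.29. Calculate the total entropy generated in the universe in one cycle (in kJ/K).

W = η·Q_H = 0.29 × 514 = 149.1 kJ, so Q_C = Q_H − W = 364.9 kJ.
Entropy balance on the reservoirs: −Q_H/T_H = -0.6276 kJ/K, +Q_C/T_C = 1.204 kJ/K.
ΔS_univ = −Q_H/T_H + Q_C/T_C = 0.5768 kJ/K (> 0, since η = 0.29 < η_Carnot = 0.630).

ΔS_univ ≈ 0.5768 kJ/K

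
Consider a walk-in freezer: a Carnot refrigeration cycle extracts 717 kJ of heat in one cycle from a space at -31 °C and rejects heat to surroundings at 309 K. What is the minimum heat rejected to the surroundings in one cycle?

Q_H ≈ 914.9 kJ

T_C = -31 °C → -31 + 273.15 = 242.15 K.
For a reversible cycle Q_H/Q_C = T_H/T_C, so Q_H = Q_C·T_H/T_C = 717 × 309.00/242.15 = 914.9 kJ.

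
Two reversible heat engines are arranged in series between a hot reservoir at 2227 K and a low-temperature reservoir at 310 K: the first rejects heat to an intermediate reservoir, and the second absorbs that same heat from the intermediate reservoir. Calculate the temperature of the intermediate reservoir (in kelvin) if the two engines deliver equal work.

T_m ≈ 1270 K

For reversible stages Q_m = Q_H·(T_m/T_H). Setting W₁ = Q_H(1 − T_m/T_H) equal to W₂ = Q_m(1 − T_C/T_m) = Q_H·(T_m − T_C)/T_H gives T_H − T_m = T_m − T_C, so T_m = (T_H + T_C)/2 = (2227.00 + 310.00)/2 = 1270 K.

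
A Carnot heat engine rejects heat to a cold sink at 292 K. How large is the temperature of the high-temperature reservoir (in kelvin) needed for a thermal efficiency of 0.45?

T_H ≈ 531 K

From η = 1 − T_C/T_H, solving for T_H gives T_H = T_C/(1 − η) = 292.00/(1 − 0.45) = 531 K.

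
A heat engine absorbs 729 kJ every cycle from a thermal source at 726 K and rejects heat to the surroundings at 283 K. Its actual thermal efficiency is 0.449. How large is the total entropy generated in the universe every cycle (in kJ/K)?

ΔS_univ ≈ 0.415 kJ/K

W = η·Q_H = 0.449 × 729 = 327.3 kJ, so Q_C = Q_H − W = 401.7 kJ.
The hot reservoir loses entropy Q_H/T_H = 729/726.00 = 1.004 kJ/K; the cold reservoir gains Q_C/T_C = 401.7/283.00 = 1.419 kJ/K.
ΔS_univ = −Q_H/T_H + Q_C/T_C = 0.415 kJ/K (> 0, since η = 0.449 < η_Carnot = 0.610).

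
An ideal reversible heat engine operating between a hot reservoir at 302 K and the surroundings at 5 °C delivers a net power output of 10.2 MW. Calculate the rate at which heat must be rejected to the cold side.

Q̇_C ≈ 119.0 MW

T_C = 5 °C → 5 + 273.15 = 278.15 K.
The Carnot efficiency is η = 1 − T_C/T_H = 1 − 278.15/302.00 = 0.0790.
Since Q_C/Q_H = T_C/T_H and Q_H = W/η, Q_C = W·T_C/(T_H − T_C) = 10.2 × 278.15/23.85 = 119.0 MW.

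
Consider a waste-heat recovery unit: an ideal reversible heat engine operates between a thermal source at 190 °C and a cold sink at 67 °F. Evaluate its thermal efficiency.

η ≈ 0.368

T_H = 190 °C → 190 + 273.15 = 463.15 K.
T_C = 67 °F → (67 − 32) × 5/9 = 19.44 °C = 292.59 K.
Carnot efficiency: η = 1 − T_C/T_H = 1 − 292.59/463.15 = 0.368.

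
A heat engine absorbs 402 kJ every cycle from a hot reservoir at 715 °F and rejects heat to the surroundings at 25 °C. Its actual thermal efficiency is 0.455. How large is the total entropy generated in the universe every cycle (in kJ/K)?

ΔS_univ ≈ 0.119 kJ/K

T_H = 715 °F → (715 − 32) × 5/9 = 379.44 °C = 652.59 K.
T_C = 25 °C → 25 + 273.15 = 298.15 K.
W = η·Q_H = 0.455 × 402 = 182.9 kJ, so Q_C = Q_H − W = 219.1 kJ.
Reservoir entropy changes: ΔS_H = −Q_H/T_H = −402/652.59 = -0.6160 kJ/K and ΔS_C = +Q_C/T_C = 219.1/298.15 = 0.7348 kJ/K.
ΔS_univ = −Q_H/T_H + Q_C/T_C = 0.119 kJ/K (> 0, since η = 0.455 < η_Carnot = 0.543).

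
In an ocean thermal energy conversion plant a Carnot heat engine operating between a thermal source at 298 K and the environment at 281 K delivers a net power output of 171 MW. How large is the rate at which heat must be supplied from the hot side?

Q̇_H ≈ 3000 MW

η_rev = 1 − T_C/T_H = 1 − 281.00/298.00 = 0.0570.
Q_H = W/η = 171/0.0570 = 3000 MW.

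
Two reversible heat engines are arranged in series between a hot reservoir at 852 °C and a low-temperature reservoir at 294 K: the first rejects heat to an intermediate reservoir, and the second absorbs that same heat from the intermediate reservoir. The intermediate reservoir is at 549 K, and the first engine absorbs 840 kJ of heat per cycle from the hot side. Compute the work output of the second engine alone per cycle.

T_H = 852 °C → 852 + 273.15 = 1125.15 K.
Heat entering the second stage: Q_m = Q_H·(T_m/T_H) = 840 × 549.00/1125.15 = 410 kJ.
Second-stage efficiency η₂ = 1 − T_C/T_m = 1 − 294.00/549.00 = 0.4645, so W₂ = η₂·Q_m = 190 kJ.

W₂ ≈ 190 kJ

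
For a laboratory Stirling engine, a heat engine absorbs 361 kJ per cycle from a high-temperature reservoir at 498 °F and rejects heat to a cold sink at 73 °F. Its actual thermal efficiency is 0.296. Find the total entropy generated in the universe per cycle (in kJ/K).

T_H = 498 °F → (498 − 32) × 5/9 = 258.89 °C = 532.04 K.
T_C = 73 °F → (73 − 32) × 5/9 = 22.78 °C = 295.93 K.
W = η·Q_H = 0.296 × 361 = 106.9 kJ, so Q_C = Q_H − W = 254.1 kJ.
Entropy balance on the reservoirs: −Q_H/T_H = -0.6785 kJ/K, +Q_C/T_C = 0.8588 kJ/K.
ΔS_univ = −Q_H/T_H + Q_C/T_C = 0.1803 kJ/K (> 0, since η = 0.296 < η_Carnot = 0.444).

ΔS_univ ≈ 0.1803 kJ/K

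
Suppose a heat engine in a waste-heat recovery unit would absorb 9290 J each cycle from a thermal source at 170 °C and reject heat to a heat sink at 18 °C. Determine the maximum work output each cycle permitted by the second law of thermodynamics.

T_H = 170 °C → 170 + 273.15 = 443.15 K.
T_C = 18 °C → 18 + 273.15 = 291.15 K.
The upper bound on efficiency is η_max = 1 − T_C/T_H = 1 − 291.15/443.15 = 0.3430.
W_max = η_max · Q_H = 0.3430 × 9290 = 3190 J.

W_max ≈ 3190 J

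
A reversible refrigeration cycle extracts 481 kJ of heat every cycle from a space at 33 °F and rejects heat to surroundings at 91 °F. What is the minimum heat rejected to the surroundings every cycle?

T_H = 91 °F → (91 − 32) × 5/9 = 32.78 °C = 305.93 K.
T_C = 33 °F → (33 − 32) × 5/9 = 0.56 °C = 273.71 K.
For a reversible cycle Q_H/Q_C = T_H/T_C, so Q_H = Q_C·T_H/T_C = 481 × 305.93/273.71 = 538 kJ.

Q_H ≈ 538 kJ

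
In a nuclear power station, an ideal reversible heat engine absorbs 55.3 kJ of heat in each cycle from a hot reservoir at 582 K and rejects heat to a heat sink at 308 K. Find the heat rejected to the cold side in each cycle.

The Carnot efficiency is η = 1 − T_C/T_H = 1 − 308.00/582.00 = 0.4708.
For a reversible cycle Q_C/Q_H = T_C/T_H, so Q_C = 55.3 × 308.00/582.00 = 29.3 kJ.

Q_C ≈ 29.3 kJ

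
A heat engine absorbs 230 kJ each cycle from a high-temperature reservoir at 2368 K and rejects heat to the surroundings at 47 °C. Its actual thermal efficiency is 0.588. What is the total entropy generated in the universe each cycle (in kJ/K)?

ΔS_univ ≈ 0.1989 kJ/K

T_C = 47 °C → 47 + 273.15 = 320.15 K.
W = η·Q_H = 0.588 × 230 = 135.2 kJ, so Q_C = Q_H − W = 94.76 kJ.
Entropy balance on the reservoirs: −Q_H/T_H = -0.09713 kJ/K, +Q_C/T_C = 0.2960 kJ/K.
ΔS_univ = −Q_H/T_H + Q_C/T_C = 0.1989 kJ/K (> 0, since η = 0.588 < η_Carnot = 0.865).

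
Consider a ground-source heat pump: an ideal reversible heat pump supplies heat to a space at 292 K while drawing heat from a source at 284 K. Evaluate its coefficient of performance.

COP_HP ≈ 36.5

The Carnot heat-pump COP is COP_HP = T_H/(T_H − T_C) = 292.00/(292.00 − 284.00) = 36.5.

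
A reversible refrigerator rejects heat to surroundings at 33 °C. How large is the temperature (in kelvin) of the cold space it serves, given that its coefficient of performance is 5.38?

T_C ≈ 258 K

T_H = 33 °C → 33 + 273.15 = 306.15 K.
COP_R = T_C/(T_H − T_C) ⇒ T_C = T_H·COP_R/(1 + COP_R) = 306.15 × 5.38/(1 + 5.38) = 258 K.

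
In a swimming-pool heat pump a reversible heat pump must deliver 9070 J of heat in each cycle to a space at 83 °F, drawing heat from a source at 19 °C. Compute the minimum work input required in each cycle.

T_H = 83 °F → (83 − 32) × 5/9 = 28.33 °C = 301.48 K.
T_C = 19 °C → 19 + 273.15 = 292.15 K.
Reversible heating COP: COP_HP = T_H/(T_H − T_C) = 301.48/9.33 = 32.3018.
W = Q_H/COP_HP = 9070/32.3018 = 281 J.

W_in ≈ 281 J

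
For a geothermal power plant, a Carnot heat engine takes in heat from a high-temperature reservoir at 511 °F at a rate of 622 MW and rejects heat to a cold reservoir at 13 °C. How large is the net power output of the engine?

T_H = 511 °F → (511 − 32) × 5/9 = 266.11 °C = 539.26 K.
T_C = 13 °C → 13 + 273.15 = 286.15 K.
Since the cycle is reversible, η = 1 − T_C/T_H = 1 − 286.15/539.26 = 0.4694.
W = η·Q_H = 0.4694 × 622 = 292 MW.

Ẇ ≈ 292 MW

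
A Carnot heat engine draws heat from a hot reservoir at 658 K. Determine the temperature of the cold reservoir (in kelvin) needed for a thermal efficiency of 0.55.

T_C ≈ 296 K

From η = 1 − T_C/T_H, T_C = T_H·(1 − η) = 658.00 × (1 − 0.55) = 296 K.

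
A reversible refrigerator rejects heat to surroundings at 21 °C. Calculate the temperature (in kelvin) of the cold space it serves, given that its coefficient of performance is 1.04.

T_C ≈ 150 K

T_H = 21 °C → 21 + 273.15 = 294.15 K.
COP_R = T_C/(T_H − T_C) ⇒ T_C = T_H·COP_R/(1 + COP_R) = 294.15 × 1.04/(1 + 1.04) = 150 K.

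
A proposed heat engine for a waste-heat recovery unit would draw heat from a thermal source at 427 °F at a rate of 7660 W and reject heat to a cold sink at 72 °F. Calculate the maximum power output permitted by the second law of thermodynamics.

T_H = 427 °F → (427 − 32) × 5/9 = 219.44 °C = 492.59 K.
T_C = 72 °F → (72 − 32) × 5/9 = 22.22 °C = 295.37 K.
The upper bound on efficiency is η_max = 1 − T_C/T_H = 1 − 295.37/492.59 = 0.4004.
W_max = η_max · Q_H = 0.4004 × 7660 = 3070 W.

Ẇ_max ≈ 3070 W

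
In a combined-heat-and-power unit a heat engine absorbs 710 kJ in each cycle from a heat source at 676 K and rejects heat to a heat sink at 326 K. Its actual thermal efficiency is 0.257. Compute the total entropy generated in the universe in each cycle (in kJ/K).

W = η·Q_H = 0.257 × 710 = 182.5 kJ, so Q_C = Q_H − W = 527.5 kJ.
Reservoir entropy changes: ΔS_H = −Q_H/T_H = −710/676.00 = -1.050 kJ/K and ΔS_C = +Q_C/T_C = 527.5/326.00 = 1.618 kJ/K.
ΔS_univ = −Q_H/T_H + Q_C/T_C = 0.568 kJ/K (> 0, since η = 0.257 < η_Carnot = 0.518).

ΔS_univ ≈ 0.568 kJ/K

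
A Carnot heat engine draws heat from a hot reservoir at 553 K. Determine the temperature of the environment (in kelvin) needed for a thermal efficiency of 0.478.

From η = 1 − T_C/T_H, T_C = T_H·(1 − η) = 553.00 × (1 − 0.478) = 289 K.

T_C ≈ 289 K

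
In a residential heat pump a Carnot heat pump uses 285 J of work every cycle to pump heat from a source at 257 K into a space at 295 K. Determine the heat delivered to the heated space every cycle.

COP_HP = T_H/(T_H − T_C) = 295.00/38.00 = 7.7632.
Q_H = COP_HP · W = 7.7632 × 285 = 2210 J.

Q_H ≈ 2210 J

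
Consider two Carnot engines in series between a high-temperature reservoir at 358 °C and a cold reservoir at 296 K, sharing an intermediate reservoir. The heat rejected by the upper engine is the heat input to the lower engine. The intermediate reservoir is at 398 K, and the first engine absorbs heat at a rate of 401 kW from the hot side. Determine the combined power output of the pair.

T_H = 358 °C → 358 + 273.15 = 631.15 K.
Two reversible stages in series are equivalent to a single Carnot engine between T_H and T_C, so η_total = 1 − T_C/T_H = 1 − 296.00/631.15 = 0.5310.
W_total = η_total · Q_H = 0.5310 × 401 = 213 kW.

Ẇ_total ≈ 213 kW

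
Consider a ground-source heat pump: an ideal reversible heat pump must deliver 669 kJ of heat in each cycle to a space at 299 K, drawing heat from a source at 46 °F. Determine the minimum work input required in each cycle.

T_C = 46 °F → (46 − 32) × 5/9 = 7.78 °C = 280.93 K.
COP_HP = T_H/(T_H − T_C) = 299.00/18.07 = 16.5447.
W = Q_H/COP_HP = 669/16.5447 = 40.4 kJ.

W_in ≈ 40.4 kJ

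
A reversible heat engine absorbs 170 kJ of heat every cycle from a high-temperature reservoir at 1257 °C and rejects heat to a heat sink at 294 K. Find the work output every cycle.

W ≈ 137.3 kJ

T_H = 1257 °C → 1257 + 273.15 = 1530.15 K.
Since the cycle is reversible, η = 1 − T_C/T_H = 1 − 294.00/1530.15 = 0.8079.
W = η·Q_H = 0.8079 × 170 = 137.3 kJ.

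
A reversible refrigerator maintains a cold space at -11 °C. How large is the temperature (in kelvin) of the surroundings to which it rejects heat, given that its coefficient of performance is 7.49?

T_C = -11 °C → -11 + 273.15 = 262.15 K.
COP_R = T_C/(T_H − T_C) ⇒ T_H = T_C·(1 + 1/COP_R) = 262.15 × (1 + 1/7.49) = 297 K.

T_H ≈ 297 K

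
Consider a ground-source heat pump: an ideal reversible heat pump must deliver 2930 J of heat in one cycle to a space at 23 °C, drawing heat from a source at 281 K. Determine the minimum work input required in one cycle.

W_in ≈ 150 J

T_H = 23 °C → 23 + 273.15 = 296.15 K.
The Carnot heat-pump COP is COP_HP = T_H/(T_H − T_C) = 296.15/15.15 = 19.5479.
W = Q_H/COP_HP = 2930/19.5479 = 150 J.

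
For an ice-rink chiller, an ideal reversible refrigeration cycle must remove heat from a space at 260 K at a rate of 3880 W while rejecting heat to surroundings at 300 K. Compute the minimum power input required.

Carnot COP: COP_R = T_C/(T_H − T_C) = 260.00/40.00 = 6.5000.
W = Q_C/COP_R = 3880/6.5000 = 597 W.

Ẇ_in ≈ 597 W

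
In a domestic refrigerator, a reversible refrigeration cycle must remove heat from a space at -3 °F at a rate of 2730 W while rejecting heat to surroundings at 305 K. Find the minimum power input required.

T_C = -3 °F → (-3 − 32) × 5/9 = -19.44 °C = 253.71 K.
For a reversible refrigerator, COP_R = T_C/(T_H − T_C) = 253.71/51.29 = 4.9461.
W = Q_C/COP_R = 2730/4.9461 = 552 W.

Ẇ_in ≈ 552 W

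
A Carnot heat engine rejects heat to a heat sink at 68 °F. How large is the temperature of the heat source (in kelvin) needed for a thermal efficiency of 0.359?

T_H ≈ 457 K

T_C = 68 °F → (68 − 32) × 5/9 = 20.00 °C = 293.15 K.
From η = 1 − T_C/T_H, solving for T_H gives T_H = T_C/(1 − η) = 293.15/(1 − 0.359) = 457 K.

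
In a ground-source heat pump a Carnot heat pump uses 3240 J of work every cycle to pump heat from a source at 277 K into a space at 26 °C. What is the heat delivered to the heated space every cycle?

T_H = 26 °C → 26 + 273.15 = 299.15 K.
COP_HP = T_H/(T_H − T_C) = 299.15/22.15 = 13.5056.
Q_H = COP_HP · W = 13.5056 × 3240 = 43800 J.

Q_H ≈ 43800 J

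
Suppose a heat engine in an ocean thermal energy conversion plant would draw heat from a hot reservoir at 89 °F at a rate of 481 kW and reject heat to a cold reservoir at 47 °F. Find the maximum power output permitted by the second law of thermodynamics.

Ẇ_max ≈ 36.8 kW

T_H = 89 °F → (89 − 32) × 5/9 = 31.67 °C = 304.82 K.
T_C = 47 °F → (47 − 32) × 5/9 = 8.33 °C = 281.48 K.
By the Carnot theorem, η_max = 1 − T_C/T_H = 1 − 281.48/304.82 = 0.0765.
W_max = η_max · Q_H = 0.0765 × 481 = 36.8 kW.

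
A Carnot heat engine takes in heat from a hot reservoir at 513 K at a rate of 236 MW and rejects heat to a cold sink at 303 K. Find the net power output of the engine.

Ẇ ≈ 96.61 MW

Since the cycle is reversible, η = 1 − T_C/T_H = 1 − 303.00/513.00 = 0.4094.
W = η·Q_H = 0.4094 × 236 = 96.61 MW.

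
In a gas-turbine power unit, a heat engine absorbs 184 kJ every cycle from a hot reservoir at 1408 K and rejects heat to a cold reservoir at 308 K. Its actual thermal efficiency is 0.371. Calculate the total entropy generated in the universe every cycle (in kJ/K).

W = η·Q_H = 0.371 × 184 = 68.26 kJ, so Q_C = Q_H − W = 115.7 kJ.
Reservoir entropy changes: ΔS_H = −Q_H/T_H = −184/1408.00 = -0.1307 kJ/K and ΔS_C = +Q_C/T_C = 115.7/308.00 = 0.3758 kJ/K.
ΔS_univ = −Q_H/T_H + Q_C/T_C = 0.245 kJ/K (> 0, since η = 0.371 < η_Carnot = 0.781).

ΔS_univ ≈ 0.245 kJ/K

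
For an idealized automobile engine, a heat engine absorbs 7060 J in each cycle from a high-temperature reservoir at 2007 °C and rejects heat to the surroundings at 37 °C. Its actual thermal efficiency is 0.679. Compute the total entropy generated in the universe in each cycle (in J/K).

ΔS_univ ≈ 4.211 J/K

T_H = 2007 °C → 2007 + 273.15 = 2280.15 K.
T_C = 37 °C → 37 + 273.15 = 310.15 K.
W = η·Q_H = 0.679 × 7060 = 4794 J, so Q_C = Q_H − W = 2266 J.
The hot reservoir loses entropy Q_H/T_H = 7060/2280.15 = 3.096 J/K; the cold reservoir gains Q_C/T_C = 2266/310.15 = 7.307 J/K.
ΔS_univ = −Q_H/T_H + Q_C/T_C = 4.211 J/K (> 0, since η = 0.679 < η_Carnot = 0.864).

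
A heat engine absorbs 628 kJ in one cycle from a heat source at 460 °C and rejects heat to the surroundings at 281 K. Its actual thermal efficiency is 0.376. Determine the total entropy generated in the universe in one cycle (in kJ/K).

T_H = 460 °C → 460 + 273.15 = 733.15 K.
W = η·Q_H = 0.376 × 628 = 236.1 kJ, so Q_C = Q_H − W = 391.9 kJ.
The hot reservoir loses entropy Q_H/T_H = 628/733.15 = 0.8566 kJ/K; the cold reservoir gains Q_C/T_C = 391.9/281.00 = 1.395 kJ/K.
ΔS_univ = −Q_H/T_H + Q_C/T_C = 0.5380 kJ/K (> 0, since η = 0.376 < η_Carnot = 0.617).

ΔS_univ ≈ 0.5380 kJ/K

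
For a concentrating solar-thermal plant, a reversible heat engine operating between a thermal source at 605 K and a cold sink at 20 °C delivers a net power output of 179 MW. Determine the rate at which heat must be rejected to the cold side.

Q̇_C ≈ 168.3 MW

T_C = 20 °C → 20 + 273.15 = 293.15 K.
The Carnot efficiency is η = 1 − T_C/T_H = 1 − 293.15/605.00 = 0.5155.
Since Q_C/Q_H = T_C/T_H and Q_H = W/η, Q_C = W·T_C/(T_H − T_C) = 179 × 293.15/311.85 = 168.3 MW.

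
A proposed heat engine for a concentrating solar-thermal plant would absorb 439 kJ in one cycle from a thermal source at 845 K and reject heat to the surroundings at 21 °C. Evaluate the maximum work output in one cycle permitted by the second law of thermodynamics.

T_C = 21 °C → 21 + 273.15 = 294.15 K.
By the Carnot theorem, η_max = 1 − T_C/T_H = 1 − 294.15/845.00 = 0.6519.
W_max = η_max · Q_H = 0.6519 × 439 = 286.2 kJ.

W_max ≈ 286.2 kJ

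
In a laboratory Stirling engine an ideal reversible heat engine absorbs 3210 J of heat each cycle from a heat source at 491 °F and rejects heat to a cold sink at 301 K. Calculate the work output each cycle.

W ≈ 1380 J

T_H = 491 °F → (491 − 32) × 5/9 = 255.00 °C = 528.15 K.
Since the cycle is reversible, η = 1 − T_C/T_H = 1 − 301.00/528.15 = 0.4301.
W = η·Q_H = 0.4301 × 3210 = 1380 J.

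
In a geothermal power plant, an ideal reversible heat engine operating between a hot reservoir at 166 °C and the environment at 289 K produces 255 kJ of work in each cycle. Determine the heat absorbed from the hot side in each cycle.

T_H = 166 °C → 166 + 273.15 = 439.15 K.
η_rev = 1 − T_C/T_H = 1 − 289.00/439.15 = 0.3419.
Q_H = W/η = 255/0.3419 = 745.8 kJ.

Q_H ≈ 745.8 kJ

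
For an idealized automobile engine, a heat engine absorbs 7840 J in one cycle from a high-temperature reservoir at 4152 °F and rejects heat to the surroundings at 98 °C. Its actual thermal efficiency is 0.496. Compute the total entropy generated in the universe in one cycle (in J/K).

T_H = 4152 °F → (4152 − 32) × 5/9 = 2288.89 °C = 2562.04 K.
T_C = 98 °C → 98 + 273.15 = 371.15 K.
W = η·Q_H = 0.496 × 7840 = 3889 J, so Q_C = Q_H − W = 3951 J.
The hot reservoir loses entropy Q_H/T_H = 7840/2562.04 = 3.060 J/K; the cold reservoir gains Q_C/T_C = 3951/371.15 = 10.65 J/K.
ΔS_univ = −Q_H/T_H + Q_C/T_C = 7.586 J/K (> 0, since η = 0.496 < η_Carnot = 0.855).

ΔS_univ ≈ 7.586 J/K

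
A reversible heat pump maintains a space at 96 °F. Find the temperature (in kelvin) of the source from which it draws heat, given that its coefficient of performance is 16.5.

T_H = 96 °F → (96 − 32) × 5/9 = 35.56 °C = 308.71 K.
COP_HP = T_H/(T_H − T_C) ⇒ T_C = T_H·(COP_HP − 1)/COP_HP = 308.71 × (16.5 − 1)/16.5 = 290.0 K.

T_C ≈ 290.0 K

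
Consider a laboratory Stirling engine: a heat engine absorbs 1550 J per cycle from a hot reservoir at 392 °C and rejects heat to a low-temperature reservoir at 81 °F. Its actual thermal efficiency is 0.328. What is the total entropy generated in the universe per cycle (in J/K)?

ΔS_univ ≈ 1.14 J/K

T_H = 392 °C → 392 + 273.15 = 665.15 K.
T_C = 81 °F → (81 − 32) × 5/9 = 27.22 °C = 300.37 K.
W = η·Q_H = 0.328 × 1550 = 508.4 J, so Q_C = Q_H − W = 1042 J.
Reservoir entropy changes: ΔS_H = −Q_H/T_H = −1550/665.15 = -2.330 J/K and ΔS_C = +Q_C/T_C = 1042/300.37 = 3.468 J/K.
ΔS_univ = −Q_H/T_H + Q_C/T_C = 1.14 J/K (> 0, since η = 0.328 < η_Carnot = 0.548).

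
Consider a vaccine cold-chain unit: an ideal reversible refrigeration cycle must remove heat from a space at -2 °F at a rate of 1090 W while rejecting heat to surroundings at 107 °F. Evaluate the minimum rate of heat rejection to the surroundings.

Q̇_H ≈ 1350 W

T_H = 107 °F → (107 − 32) × 5/9 = 41.67 °C = 314.82 K.
T_C = -2 °F → (-2 − 32) × 5/9 = -18.89 °C = 254.26 K.
For a reversible cycle Q_H/Q_C = T_H/T_C, so Q_H = Q_C·T_H/T_C = 1090 × 314.82/254.26 = 1350 W.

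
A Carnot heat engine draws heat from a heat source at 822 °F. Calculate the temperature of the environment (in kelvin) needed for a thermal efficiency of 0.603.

T_C ≈ 282.7 K

T_H = 822 °F → (822 − 32) × 5/9 = 438.89 °C = 712.04 K.
From η = 1 − T_C/T_H, T_C = T_H·(1 − η) = 712.04 × (1 − 0.603) = 282.7 K.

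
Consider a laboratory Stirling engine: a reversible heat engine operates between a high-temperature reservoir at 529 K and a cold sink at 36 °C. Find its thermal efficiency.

η ≈ 0.416

T_C = 36 °C → 36 + 273.15 = 309.15 K.
Carnot efficiency: η = 1 − T_C/T_H = 1 − 309.15/529.00 = 0.416.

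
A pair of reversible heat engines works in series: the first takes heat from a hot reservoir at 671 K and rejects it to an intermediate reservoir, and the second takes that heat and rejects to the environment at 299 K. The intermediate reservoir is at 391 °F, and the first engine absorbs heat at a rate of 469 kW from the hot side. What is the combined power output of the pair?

Ẇ_total ≈ 260 kW

Two reversible stages in series are equivalent to a single Carnot engine between T_H and T_C, so η_total = 1 − T_C/T_H = 1 − 299.00/671.00 = 0.5544.
W_total = η_total · Q_H = 0.5544 × 469 = 260 kW.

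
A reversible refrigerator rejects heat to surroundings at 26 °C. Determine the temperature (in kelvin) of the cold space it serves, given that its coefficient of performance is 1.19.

T_H = 26 °C → 26 + 273.15 = 299.15 K.
COP_R = T_C/(T_H − T_C) ⇒ T_C = T_H·COP_R/(1 + COP_R) = 299.15 × 1.19/(1 + 1.19) = 162.6 K.

T_C ≈ 162.6 K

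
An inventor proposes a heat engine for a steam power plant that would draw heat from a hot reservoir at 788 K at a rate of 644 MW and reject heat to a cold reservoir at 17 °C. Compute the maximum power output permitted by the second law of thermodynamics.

Ẇ_max ≈ 407 MW

T_C = 17 °C → 17 + 273.15 = 290.15 K.
The second-law ceiling is the Carnot efficiency, η_max = 1 − T_C/T_H = 1 − 290.15/788.00 = 0.6318.
W_max = η_max · Q_H = 0.6318 × 644 = 407 MW.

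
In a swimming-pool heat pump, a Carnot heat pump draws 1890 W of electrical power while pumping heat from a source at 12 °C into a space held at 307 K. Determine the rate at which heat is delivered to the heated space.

Q̇_H ≈ 26600 W

T_C = 12 °C → 12 + 273.15 = 285.15 K.
COP_HP = T_H/(T_H − T_C) = 307.00/21.85 = 14.0503.
Q_H = COP_HP · W = 14.0503 × 1890 = 26600 W.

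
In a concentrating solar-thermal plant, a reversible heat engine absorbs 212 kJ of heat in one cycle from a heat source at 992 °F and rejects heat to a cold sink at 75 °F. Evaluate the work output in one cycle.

T_H = 992 °F → (992 − 32) × 5/9 = 533.33 °C = 806.48 K.
T_C = 75 °F → (75 − 32) × 5/9 = 23.89 °C = 297.04 K.
Carnot efficiency: η = 1 − T_C/T_H = 1 − 297.04/806.48 = 0.6317.
W = η·Q_H = 0.6317 × 212 = 133.9 kJ.

W ≈ 133.9 kJ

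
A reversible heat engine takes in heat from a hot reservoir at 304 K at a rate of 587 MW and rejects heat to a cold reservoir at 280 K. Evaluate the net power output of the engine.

Since the cycle is reversible, η = 1 − T_C/T_H = 1 − 280.00/304.00 = 0.0789.
W = η·Q_H = 0.0789 × 587 = 46.3 MW.

Ẇ ≈ 46.3 MW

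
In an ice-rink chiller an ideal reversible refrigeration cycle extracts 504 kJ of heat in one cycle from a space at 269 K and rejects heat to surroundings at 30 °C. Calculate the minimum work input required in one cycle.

T_H = 30 °C → 30 + 273.15 = 303.15 K.
The reversible coefficient of performance is COP_R = T_C/(T_H − T_C) = 269.00/34.15 = 7.8770.
W = Q_C/COP_R = 504/7.8770 = 63.98 kJ.

W_in ≈ 63.98 kJ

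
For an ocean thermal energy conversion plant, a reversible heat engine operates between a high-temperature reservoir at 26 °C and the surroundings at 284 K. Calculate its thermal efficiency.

η ≈ 0.0506

T_H = 26 °C → 26 + 273.15 = 299.15 K.
Since the cycle is reversible, η = 1 − T_C/T_H = 1 − 284.00/299.15 = 0.0506.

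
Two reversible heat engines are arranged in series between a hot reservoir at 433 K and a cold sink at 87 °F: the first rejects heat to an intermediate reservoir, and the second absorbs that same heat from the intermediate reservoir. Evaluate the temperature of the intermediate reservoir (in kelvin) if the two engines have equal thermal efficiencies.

T_m ≈ 362.6 K

T_C = 87 °F → (87 − 32) × 5/9 = 30.56 °C = 303.71 K.
Equal efficiencies require 1 − T_m/T_H = 1 − T_C/T_m, i.e. T_m/T_H = T_C/T_m, so T_m = √(T_H·T_C) = √(433.00 × 303.71) = 362.6 K.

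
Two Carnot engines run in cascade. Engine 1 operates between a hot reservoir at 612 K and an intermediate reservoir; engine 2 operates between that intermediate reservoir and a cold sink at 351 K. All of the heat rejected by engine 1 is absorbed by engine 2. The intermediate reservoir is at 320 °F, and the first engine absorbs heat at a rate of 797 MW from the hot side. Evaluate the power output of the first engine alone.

T_m = 320 °F → (320 − 32) × 5/9 = 160.00 °C = 433.15 K.
First-stage efficiency η₁ = 1 − T_m/T_H = 1 − 433.15/612.00 = 0.2922.
W₁ = η₁·Q_H = 0.2922 × 797 = 232.9 MW.

Ẇ₁ ≈ 232.9 MW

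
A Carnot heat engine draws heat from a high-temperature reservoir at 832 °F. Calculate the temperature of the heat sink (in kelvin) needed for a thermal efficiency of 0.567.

T_C ≈ 311 K

T_H = 832 °F → (832 − 32) × 5/9 = 444.44 °C = 717.59 K.
From η = 1 − T_C/T_H, T_C = T_H·(1 − η) = 717.59 × (1 − 0.567) = 311 K.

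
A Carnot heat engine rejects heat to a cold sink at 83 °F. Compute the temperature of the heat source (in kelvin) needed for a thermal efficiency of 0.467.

T_H ≈ 566 K

T_C = 83 °F → (83 − 32) × 5/9 = 28.33 °C = 301.48 K.
From η = 1 − T_C/T_H, solving for T_H gives T_H = T_C/(1 − η) = 301.48/(1 − 0.467) = 566 K.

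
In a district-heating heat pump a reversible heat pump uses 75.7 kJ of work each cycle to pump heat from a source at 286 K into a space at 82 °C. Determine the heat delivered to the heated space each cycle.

Q_H ≈ 388.8 kJ

T_H = 82 °C → 82 + 273.15 = 355.15 K.
COP_HP = T_H/(T_H − T_C) = 355.15/69.15 = 5.1359.
Q_H = COP_HP · W = 5.1359 × 75.7 = 388.8 kJ.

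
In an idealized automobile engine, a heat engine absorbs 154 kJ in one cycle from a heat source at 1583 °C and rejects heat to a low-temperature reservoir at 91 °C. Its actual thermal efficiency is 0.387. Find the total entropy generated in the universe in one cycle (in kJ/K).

ΔS_univ ≈ 0.176 kJ/K

T_H = 1583 °C → 1583 + 273.15 = 1856.15 K.
T_C = 91 °C → 91 + 273.15 = 364.15 K.
W = η·Q_H = 0.387 × 154 = 59.60 kJ, so Q_C = Q_H − W = 94.40 kJ.
Reservoir entropy changes: ΔS_H = −Q_H/T_H = −154/1856.15 = -0.08297 kJ/K and ΔS_C = +Q_C/T_C = 94.40/364.15 = 0.2592 kJ/K.
ΔS_univ = −Q_H/T_H + Q_C/T_C = 0.176 kJ/K (> 0, since η = 0.387 < η_Carnot = 0.804).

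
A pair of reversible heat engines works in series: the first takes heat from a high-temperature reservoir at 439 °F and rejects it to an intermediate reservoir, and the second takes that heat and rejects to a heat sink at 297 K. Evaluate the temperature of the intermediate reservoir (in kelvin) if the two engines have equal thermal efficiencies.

T_H = 439 °F → (439 − 32) × 5/9 = 226.11 °C = 499.26 K.
Equal efficiencies require 1 − T_m/T_H = 1 − T_C/T_m, i.e. T_m/T_H = T_C/T_m, so T_m = √(T_H·T_C) = √(499.26 × 297.00) = 385.1 K.

T_m ≈ 385.1 K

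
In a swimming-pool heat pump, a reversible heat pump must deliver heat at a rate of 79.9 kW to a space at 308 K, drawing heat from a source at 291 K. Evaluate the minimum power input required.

COP_HP = T_H/(T_H − T_C) = 308.00/17.00 = 18.1176.
W = Q_H/COP_HP = 79.9/18.1176 = 4.41 kW.

Ẇ_in ≈ 4.41 kW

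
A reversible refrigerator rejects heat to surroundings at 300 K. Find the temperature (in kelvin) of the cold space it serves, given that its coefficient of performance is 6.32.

COP_R = T_C/(T_H − T_C) ⇒ T_C = T_H·COP_R/(1 + COP_R) = 300.00 × 6.32/(1 + 6.32) = 259.0 K.

T_C ≈ 259.0 K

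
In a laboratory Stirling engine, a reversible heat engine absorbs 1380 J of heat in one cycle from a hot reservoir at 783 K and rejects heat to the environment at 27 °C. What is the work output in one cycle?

T_C = 27 °C → 27 + 273.15 = 300.15 K.
η_rev = 1 − T_C/T_H = 1 − 300.15/783.00 = 0.6167.
W = η·Q_H = 0.6167 × 1380 = 851 J.

W ≈ 851 J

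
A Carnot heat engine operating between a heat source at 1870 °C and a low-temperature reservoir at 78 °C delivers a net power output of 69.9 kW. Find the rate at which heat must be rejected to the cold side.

T_H = 1870 °C → 1870 + 273.15 = 2143.15 K.
T_C = 78 °C → 78 + 273.15 = 351.15 K.
For a reversible engine, η = 1 − T_C/T_H = 1 − 351.15/2143.15 = 0.8362.
Since Q_C/Q_H = T_C/T_H and Q_H = W/η, Q_C = W·T_C/(T_H − T_C) = 69.9 × 351.15/1792.00 = 13.7 kW.

Q̇_C ≈ 13.7 kW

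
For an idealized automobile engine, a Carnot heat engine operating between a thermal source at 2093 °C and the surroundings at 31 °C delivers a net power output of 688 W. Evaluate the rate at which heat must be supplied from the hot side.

T_H = 2093 °C → 2093 + 273.15 = 2366.15 K.
T_C = 31 °C → 31 + 273.15 = 304.15 K.
η_rev = 1 − T_C/T_H = 1 − 304.15/2366.15 = 0.8715.
Q_H = W/η = 688/0.8715 = 789.5 W.

Q̇_H ≈ 789.5 W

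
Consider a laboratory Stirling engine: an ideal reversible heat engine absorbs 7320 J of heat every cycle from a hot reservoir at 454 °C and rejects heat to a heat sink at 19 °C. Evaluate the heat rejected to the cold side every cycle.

T_H = 454 °C → 454 + 273.15 = 727.15 K.
T_C = 19 °C → 19 + 273.15 = 292.15 K.
For a reversible engine, η = 1 − T_C/T_H = 1 − 292.15/727.15 = 0.5982.
For a reversible cycle Q_C/Q_H = T_C/T_H, so Q_C = 7320 × 292.15/727.15 = 2940 J.

Q_C ≈ 2940 J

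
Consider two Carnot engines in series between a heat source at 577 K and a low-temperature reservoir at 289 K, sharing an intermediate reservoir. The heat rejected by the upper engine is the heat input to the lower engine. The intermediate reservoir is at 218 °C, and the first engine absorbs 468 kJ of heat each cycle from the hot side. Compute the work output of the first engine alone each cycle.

W₁ ≈ 69.6 kJ

T_m = 218 °C → 218 + 273.15 = 491.15 K.
First-stage efficiency η₁ = 1 − T_m/T_H = 1 − 491.15/577.00 = 0.1488.
W₁ = η₁·Q_H = 0.1488 × 468 = 69.6 kJ.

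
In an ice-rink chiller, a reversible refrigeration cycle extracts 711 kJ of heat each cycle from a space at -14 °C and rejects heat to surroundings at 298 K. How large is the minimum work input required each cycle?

W_in ≈ 106.6 kJ

T_C = -14 °C → -14 + 273.15 = 259.15 K.
The reversible coefficient of performance is COP_R = T_C/(T_H − T_C) = 259.15/38.85 = 6.6705.
W = Q_C/COP_R = 711/6.6705 = 106.6 kJ.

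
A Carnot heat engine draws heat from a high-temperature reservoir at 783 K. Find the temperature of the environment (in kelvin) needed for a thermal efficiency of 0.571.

From η = 1 − T_C/T_H, T_C = T_H·(1 − η) = 783.00 × (1 − 0.571) = 336 K.

T_C ≈ 336 K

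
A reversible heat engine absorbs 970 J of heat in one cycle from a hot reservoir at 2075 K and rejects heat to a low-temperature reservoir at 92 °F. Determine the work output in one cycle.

W ≈ 827 J

T_C = 92 °F → (92 − 32) × 5/9 = 33.33 °C = 306.48 K.
Since the cycle is reversible, η = 1 − T_C/T_H = 1 − 306.48/2075.00 = 0.8523.
W = η·Q_H = 0.8523 × 970 = 827 J.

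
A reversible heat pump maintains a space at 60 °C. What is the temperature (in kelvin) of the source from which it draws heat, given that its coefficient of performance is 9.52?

T_H = 60 °C → 60 + 273.15 = 333.15 K.
COP_HP = T_H/(T_H − T_C) ⇒ T_C = T_H·(COP_HP − 1)/COP_HP = 333.15 × (9.52 − 1)/9.52 = 298 K.

T_C ≈ 298 K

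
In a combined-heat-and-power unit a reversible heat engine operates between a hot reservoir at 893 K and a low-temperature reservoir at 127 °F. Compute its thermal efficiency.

η ≈ 0.635

T_C = 127 °F → (127 − 32) × 5/9 = 52.78 °C = 325.93 K.
η_rev = 1 − T_C/T_H = 1 − 325.93/893.00 = 0.635.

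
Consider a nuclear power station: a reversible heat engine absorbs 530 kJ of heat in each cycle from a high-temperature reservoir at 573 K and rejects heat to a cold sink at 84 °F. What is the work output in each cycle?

T_C = 84 °F → (84 − 32) × 5/9 = 28.89 °C = 302.04 K.
For a reversible engine, η = 1 − T_C/T_H = 1 − 302.04/573.00 = 0.4729.
W = η·Q_H = 0.4729 × 530 = 250.6 kJ.

W ≈ 250.6 kJ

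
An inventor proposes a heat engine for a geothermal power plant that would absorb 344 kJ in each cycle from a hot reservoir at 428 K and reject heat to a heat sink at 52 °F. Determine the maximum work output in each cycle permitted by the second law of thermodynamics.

T_C = 52 °F → (52 − 32) × 5/9 = 11.11 °C = 284.26 K.
The upper bound on efficiency is η_max = 1 − T_C/T_H = 1 − 284.26/428.00 = 0.3358.
W_max = η_max · Q_H = 0.3358 × 344 = 116 kJ.

W_max ≈ 116 kJ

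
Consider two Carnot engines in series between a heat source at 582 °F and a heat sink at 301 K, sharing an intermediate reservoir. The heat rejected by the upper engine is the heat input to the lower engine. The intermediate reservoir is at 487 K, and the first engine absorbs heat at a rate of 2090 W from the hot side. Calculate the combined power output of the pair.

T_H = 582 °F → (582 − 32) × 5/9 = 305.56 °C = 578.71 K.
Two reversible stages in series are equivalent to a single Carnot engine between T_H and T_C, so η_total = 1 − T_C/T_H = 1 − 301.00/578.71 = 0.4799.
W_total = η_total · Q_H = 0.4799 × 2090 = 1000 W.

Ẇ_total ≈ 1000 W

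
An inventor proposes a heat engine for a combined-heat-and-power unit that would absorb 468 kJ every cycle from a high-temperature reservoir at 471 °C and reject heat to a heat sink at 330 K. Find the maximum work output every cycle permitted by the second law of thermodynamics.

T_H = 471 °C → 471 + 273.15 = 744.15 K.
By the Carnot theorem, η_max = 1 − T_C/T_H = 1 − 330.00/744.15 = 0.5565.
W_max = η_max · Q_H = 0.5565 × 468 = 260.5 kJ.

W_max ≈ 260.5 kJ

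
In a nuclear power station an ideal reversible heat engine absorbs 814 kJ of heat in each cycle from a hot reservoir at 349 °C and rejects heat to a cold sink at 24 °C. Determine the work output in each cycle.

W ≈ 425.2 kJ

T_H = 349 °C → 349 + 273.15 = 622.15 K.
T_C = 24 °C → 24 + 273.15 = 297.15 K.
Carnot efficiency: η = 1 − T_C/T_H = 1 − 297.15/622.15 = 0.5224.
W = η·Q_H = 0.5224 × 814 = 425.2 kJ.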